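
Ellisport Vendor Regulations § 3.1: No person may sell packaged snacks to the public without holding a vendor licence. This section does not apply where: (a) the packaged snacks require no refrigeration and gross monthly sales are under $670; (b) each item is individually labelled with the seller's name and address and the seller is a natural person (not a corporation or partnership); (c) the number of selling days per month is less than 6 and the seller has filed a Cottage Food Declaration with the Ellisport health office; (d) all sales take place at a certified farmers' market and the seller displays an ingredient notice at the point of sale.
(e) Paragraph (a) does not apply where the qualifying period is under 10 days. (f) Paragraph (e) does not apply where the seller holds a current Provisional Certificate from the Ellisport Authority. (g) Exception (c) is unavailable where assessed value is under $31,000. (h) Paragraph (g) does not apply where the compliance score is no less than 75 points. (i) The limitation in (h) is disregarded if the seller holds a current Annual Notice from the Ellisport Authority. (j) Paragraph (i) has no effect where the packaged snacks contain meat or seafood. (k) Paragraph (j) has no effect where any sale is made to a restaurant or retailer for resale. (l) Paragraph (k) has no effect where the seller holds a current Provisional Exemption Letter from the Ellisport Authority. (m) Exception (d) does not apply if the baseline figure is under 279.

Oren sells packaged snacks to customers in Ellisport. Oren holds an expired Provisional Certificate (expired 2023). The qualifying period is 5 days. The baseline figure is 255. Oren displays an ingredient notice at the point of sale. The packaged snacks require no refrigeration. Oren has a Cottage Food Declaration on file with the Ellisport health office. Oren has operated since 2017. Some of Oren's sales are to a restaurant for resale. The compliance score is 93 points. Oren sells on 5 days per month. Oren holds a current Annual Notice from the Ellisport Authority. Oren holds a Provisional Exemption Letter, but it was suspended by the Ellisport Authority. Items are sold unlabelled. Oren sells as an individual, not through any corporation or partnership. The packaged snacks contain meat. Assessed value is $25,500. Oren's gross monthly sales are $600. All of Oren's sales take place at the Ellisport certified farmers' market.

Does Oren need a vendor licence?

Exception (a): the packaged snacks are shelf-stable; gross monthly sales are $600, under the $670 limit — every condition holds. Turning to paragraphs (e)–(f): (e) is triggered — the qualifying period is 5 days, under the 10 days limit. (f), which would lift (e), is not triggered — there is no Provisional Certificate in force. (a) is therefore removed.
Exception (b) fails — items are sold unlabelled.
Exception (c): the number of selling days per month is 5, less than the 6 limit; a Cottage Food Declaration is on file — every condition holds. But applying paragraphs (g)–(l): (g) operates against (c): assessed value is $25,500, under the $31,000 limit. (h) applies (the compliance score is 93 points, meeting the 75 points threshold), but is set aside by (i): (i) is engaged — a current Annual Notice is held. (j) would limit (i) — the packaged snacks contain meat — but (k) sets (j) aside: (k) operates against (j): some sales are to a restaurant for resale. (l), which would lift (k), is not engaged — the Provisional Exemption Letter is not current. Exception (c) does not apply.
Exception (d): all sales are at a certified farmers' market; an ingredient notice is displayed — every condition holds. However, paragraph (m) must be considered: (m) operates — the baseline figure is 255, under the 279 limit. Exception (d) does not apply.
Every exception is unavailable, so the rule governs.

Yes — Oren must hold a vendor licence.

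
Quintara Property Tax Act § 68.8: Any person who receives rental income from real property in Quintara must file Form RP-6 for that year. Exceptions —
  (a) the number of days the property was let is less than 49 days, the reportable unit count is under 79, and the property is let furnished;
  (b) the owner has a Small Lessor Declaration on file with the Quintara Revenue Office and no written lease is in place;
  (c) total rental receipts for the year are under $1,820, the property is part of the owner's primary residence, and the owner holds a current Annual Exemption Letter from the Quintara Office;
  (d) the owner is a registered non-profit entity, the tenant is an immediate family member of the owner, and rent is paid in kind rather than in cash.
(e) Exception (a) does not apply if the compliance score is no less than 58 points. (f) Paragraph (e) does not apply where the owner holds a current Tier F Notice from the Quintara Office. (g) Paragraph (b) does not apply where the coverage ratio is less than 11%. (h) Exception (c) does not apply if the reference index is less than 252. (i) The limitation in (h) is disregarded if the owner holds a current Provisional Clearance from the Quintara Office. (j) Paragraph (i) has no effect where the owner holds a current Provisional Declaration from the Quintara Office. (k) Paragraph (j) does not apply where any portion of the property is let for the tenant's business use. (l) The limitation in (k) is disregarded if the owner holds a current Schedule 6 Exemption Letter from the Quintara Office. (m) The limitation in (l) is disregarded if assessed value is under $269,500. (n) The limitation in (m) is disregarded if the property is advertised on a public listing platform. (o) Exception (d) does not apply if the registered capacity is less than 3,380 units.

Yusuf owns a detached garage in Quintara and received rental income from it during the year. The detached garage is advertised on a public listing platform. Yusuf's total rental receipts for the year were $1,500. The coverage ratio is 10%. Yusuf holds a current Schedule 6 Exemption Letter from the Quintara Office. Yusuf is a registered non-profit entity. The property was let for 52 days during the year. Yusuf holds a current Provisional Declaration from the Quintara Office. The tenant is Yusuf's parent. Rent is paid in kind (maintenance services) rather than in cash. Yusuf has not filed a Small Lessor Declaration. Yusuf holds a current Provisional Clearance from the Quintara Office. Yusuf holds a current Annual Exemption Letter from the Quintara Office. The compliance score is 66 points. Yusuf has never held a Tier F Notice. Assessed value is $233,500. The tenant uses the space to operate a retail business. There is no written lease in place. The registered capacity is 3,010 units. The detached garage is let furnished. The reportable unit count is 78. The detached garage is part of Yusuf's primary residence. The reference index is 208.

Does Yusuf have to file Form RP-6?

Exception (a) requires that the number of days the property was let is less than 49 days; but the number of days the property was let is 52 days, not less than 49 days, so (a) is unavailable.
Exception (b) does not apply: no Small Lessor Declaration is on file.
Exception (c) is satisfied on its face — total rental receipts for the year are $1,500, under the $1,820 limit; the detached garage is part of the primary residence; a current Annual Exemption Letter is held. But applying paragraphs (h)–(n): (h) operates against (c): the reference index is 208, less than the 252 limit. (i) would limit (h) — a current Provisional Clearance is held — but (j) sets (i) aside: (j) is engaged — a current Provisional Declaration is held. (k) would limit (j) — the space is let for business use — but (l) sets (k) aside: (l) operates against (k): a current Schedule 6 Exemption Letter is held. (m) operates (assessed value is $233,500, under the $269,500 limit), but yields to (n): (n) operates against (m): the property is publicly advertised. So (c) is unavailable.
All of (d)'s requirements are met (Yusuf is a registered non-profit; the tenant is an immediate family member; rent is paid in kind). But: (o) is engaged — the registered capacity is 3,010 units, less than the 3,380 units limit. Exception (d) does not apply.
No exception is made out. Yusuf falls within the general rule.

Yes — Yusuf must file Form RP-6.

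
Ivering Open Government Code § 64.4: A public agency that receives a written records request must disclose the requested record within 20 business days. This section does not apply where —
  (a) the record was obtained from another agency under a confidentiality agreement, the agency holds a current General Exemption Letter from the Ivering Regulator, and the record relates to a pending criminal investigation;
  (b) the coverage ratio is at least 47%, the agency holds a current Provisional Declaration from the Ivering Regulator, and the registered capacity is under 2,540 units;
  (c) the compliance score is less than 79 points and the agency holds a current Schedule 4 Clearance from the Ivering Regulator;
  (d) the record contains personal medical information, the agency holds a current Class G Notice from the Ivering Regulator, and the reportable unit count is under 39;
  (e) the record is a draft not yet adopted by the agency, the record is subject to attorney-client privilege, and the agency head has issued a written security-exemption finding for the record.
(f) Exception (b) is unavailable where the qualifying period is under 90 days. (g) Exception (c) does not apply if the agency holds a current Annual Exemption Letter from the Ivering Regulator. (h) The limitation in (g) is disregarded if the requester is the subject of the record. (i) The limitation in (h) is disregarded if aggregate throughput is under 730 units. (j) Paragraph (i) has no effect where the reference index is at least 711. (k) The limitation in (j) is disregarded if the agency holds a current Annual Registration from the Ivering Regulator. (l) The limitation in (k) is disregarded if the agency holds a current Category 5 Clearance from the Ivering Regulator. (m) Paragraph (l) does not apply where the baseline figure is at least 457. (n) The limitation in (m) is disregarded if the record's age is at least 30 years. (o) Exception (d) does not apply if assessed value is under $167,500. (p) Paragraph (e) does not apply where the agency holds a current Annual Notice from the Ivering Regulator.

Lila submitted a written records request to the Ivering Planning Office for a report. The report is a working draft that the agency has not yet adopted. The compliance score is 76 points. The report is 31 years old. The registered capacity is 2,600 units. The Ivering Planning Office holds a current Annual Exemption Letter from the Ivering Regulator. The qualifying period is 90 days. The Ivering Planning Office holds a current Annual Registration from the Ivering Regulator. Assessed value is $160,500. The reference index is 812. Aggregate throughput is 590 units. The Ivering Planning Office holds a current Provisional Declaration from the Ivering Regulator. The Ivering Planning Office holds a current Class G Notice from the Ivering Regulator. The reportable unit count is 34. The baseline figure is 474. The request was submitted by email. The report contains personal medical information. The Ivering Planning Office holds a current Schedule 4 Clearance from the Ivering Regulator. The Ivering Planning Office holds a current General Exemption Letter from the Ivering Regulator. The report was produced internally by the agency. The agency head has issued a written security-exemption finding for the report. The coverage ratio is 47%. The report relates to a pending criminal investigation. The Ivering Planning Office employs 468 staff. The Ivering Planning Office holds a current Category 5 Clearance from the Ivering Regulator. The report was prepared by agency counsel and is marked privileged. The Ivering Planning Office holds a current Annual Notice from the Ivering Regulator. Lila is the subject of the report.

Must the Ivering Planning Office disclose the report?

No — exception (c) applies; the Ivering Planning Office is not required to disclose the report.

Exception (a) requires that the record was obtained from another agency under a confidentiality agreement; but the report was produced internally, so (a) is unavailable.
Exception (b) fails — the registered capacity is 2,600 units, not under 2,540 units.
Exception (c)'s conditions are all satisfied: the compliance score is 76 points, less than the 79 points limit; a current Schedule 4 Clearance is held. Under paragraphs (g)–(n): (g) would limit (c) — a current Annual Exemption Letter is held — but (h) sets (g) aside: (h) operates against (g): Lila is the subject of the report. (i) operates (aggregate throughput is 590 units, under the 730 units limit), but is set aside by (j): (j) operates — the reference index is 812, meeting the 711 threshold. (k) operates (a current Annual Registration is held), but is displaced by (l): (l) operates against (k): a current Category 5 Clearance is held. (m) operates (the baseline figure is 474, meeting the 457 threshold), but yields to (n): (n) operates against (m): the record's age is 31 years, meeting the 30 years threshold. (c) remains available.
Exception (d) is satisfied on its face — the report contains personal medical information; a current Class G Notice is held; the reportable unit count is 34, under the 39 limit. But applying paragraph (o): (o) applies — assessed value is $160,500, under the $167,500 limit. (d) is therefore removed.
All of (e)'s requirements are met (the report is an unadopted draft; the report is privileged; a written security-exemption finding has been issued). But applying paragraph (p): (p) is triggered — a current Annual Notice is held. Exception (e) does not apply.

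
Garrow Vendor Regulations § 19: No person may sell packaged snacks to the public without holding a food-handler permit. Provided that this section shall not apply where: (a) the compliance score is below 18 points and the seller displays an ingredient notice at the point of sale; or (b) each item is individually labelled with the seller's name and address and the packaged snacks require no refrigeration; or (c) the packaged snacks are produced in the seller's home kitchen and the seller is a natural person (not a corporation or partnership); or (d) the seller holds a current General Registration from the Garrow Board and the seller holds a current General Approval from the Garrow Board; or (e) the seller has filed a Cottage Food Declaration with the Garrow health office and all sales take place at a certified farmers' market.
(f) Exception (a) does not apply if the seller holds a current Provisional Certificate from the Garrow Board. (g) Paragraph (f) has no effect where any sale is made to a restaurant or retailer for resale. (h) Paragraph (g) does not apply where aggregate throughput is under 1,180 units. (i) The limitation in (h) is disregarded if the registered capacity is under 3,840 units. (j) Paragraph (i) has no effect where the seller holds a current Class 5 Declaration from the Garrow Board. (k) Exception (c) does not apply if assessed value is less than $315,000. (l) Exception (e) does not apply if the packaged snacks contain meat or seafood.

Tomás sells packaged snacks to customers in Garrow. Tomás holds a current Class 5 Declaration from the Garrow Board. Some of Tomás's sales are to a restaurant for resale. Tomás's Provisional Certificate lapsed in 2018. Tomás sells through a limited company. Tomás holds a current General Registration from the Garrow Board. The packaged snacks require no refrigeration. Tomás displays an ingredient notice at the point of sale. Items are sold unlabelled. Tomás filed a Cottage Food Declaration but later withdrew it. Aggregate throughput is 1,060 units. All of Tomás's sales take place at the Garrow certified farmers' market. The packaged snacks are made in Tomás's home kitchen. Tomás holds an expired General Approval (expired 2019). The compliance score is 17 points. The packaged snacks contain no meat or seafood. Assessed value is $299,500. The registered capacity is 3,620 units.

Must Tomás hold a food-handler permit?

No — exception (a) applies; Tomás is not required to hold a food-handler permit.

Exception (a): the compliance score is 17 points, below the 18 points limit; an ingredient notice is displayed — every condition holds. Under paragraphs (f)–(j): (f) is inapplicable — no current Provisional Certificate is held. Exception (a) stands.
Exception (b) does not apply: items are sold unlabelled.
Exception (c) requires that the seller is a natural person (not a corporation or partnership); but the seller operates through a limited company, so (c) is unavailable.
Exception (d) fails — there is no General Approval in force.
Exception (e) requires that the seller has filed a Cottage Food Declaration with the Garrow health office; but the Cottage Food Declaration was withdrawn, so (e) is unavailable.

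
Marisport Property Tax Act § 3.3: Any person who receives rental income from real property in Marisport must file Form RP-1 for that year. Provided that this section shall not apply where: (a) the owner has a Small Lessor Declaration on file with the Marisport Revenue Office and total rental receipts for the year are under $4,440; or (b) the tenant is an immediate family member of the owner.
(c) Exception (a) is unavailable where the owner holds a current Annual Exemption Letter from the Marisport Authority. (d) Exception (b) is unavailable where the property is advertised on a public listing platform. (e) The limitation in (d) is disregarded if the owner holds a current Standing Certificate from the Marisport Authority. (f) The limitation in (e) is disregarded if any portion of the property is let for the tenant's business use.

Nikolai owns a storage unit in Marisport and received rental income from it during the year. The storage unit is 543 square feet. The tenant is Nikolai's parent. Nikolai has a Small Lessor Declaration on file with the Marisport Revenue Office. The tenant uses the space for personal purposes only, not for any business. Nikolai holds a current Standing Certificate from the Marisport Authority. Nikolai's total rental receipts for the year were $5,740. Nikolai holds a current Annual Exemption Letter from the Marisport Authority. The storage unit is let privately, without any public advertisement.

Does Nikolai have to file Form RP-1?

No — exception (b) applies; Nikolai is not required to file Form RP-1.

Exception (a) requires that total rental receipts for the year are under $4,440; but total rental receipts for the year are $5,740, not under $4,440, so (a) is unavailable.
Exception (b)'s conditions are all satisfied: the tenant is an immediate family member. Considering the limiting provisions: (d), which would limit (b), is not triggered: the property is let privately without advertisement. So (b) applies.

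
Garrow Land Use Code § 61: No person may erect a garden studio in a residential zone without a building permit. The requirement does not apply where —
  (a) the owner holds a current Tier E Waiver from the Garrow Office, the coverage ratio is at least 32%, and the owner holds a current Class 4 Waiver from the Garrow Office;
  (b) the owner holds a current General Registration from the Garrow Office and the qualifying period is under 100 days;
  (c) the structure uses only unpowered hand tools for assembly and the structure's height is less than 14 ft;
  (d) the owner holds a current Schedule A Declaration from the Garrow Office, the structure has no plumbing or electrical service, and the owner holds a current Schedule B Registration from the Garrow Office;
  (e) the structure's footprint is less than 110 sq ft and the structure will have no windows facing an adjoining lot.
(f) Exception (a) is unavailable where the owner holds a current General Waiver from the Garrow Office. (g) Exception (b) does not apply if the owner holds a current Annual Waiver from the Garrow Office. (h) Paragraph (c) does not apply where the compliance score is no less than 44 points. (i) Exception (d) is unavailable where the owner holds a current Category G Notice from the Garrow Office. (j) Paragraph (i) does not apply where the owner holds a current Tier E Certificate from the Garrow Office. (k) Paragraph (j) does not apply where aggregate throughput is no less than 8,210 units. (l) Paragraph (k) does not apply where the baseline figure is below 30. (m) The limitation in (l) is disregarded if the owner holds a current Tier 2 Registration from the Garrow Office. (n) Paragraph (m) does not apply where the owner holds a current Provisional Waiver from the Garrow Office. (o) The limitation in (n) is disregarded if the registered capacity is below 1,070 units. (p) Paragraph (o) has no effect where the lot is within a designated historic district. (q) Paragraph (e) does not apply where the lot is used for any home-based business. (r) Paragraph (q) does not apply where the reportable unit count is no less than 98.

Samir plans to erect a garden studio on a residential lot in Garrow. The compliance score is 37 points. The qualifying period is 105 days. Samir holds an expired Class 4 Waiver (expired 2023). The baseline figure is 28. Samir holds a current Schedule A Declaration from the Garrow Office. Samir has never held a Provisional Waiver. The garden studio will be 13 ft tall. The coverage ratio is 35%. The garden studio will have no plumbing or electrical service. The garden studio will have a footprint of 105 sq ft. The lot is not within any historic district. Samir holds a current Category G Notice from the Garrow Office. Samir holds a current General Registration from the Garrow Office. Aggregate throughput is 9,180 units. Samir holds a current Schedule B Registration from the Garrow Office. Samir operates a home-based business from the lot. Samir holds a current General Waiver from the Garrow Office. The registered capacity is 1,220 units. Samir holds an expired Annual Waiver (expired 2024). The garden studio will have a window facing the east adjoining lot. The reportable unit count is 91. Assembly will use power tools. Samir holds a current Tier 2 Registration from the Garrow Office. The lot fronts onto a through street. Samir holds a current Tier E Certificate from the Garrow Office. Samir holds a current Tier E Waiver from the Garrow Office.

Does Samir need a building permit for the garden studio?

Exception (a) fails — there is no Class 4 Waiver in force.
Exception (b) does not apply: the qualifying period is 105 days, not under 100 days.
Exception (c) does not apply: assembly uses power tools.
Exception (d) is satisfied on its face — a current Schedule A Declaration is held; there is no plumbing or electrical service; a current Schedule B Registration is held. However, paragraphs (i)–(p) must be considered: (i) operates against (d): a current Category G Notice is held. (j) is engaged (a current Tier E Certificate is held), but is displaced by (k): (k) is engaged — aggregate throughput is 9,180 units, meeting the 8,210 units threshold. (l) would limit (k) — the baseline figure is 28, below the 30 limit — but (m) sets (l) aside: (m) applies — a current Tier 2 Registration is held. (n), which would lift (m), is inapplicable — there is no Provisional Waiver in force. Exception (d) does not apply.
Exception (e) fails — a window faces an adjoining lot.
No exception is made out. Samir falls within the general rule.

Yes — Samir must obtain a building permit.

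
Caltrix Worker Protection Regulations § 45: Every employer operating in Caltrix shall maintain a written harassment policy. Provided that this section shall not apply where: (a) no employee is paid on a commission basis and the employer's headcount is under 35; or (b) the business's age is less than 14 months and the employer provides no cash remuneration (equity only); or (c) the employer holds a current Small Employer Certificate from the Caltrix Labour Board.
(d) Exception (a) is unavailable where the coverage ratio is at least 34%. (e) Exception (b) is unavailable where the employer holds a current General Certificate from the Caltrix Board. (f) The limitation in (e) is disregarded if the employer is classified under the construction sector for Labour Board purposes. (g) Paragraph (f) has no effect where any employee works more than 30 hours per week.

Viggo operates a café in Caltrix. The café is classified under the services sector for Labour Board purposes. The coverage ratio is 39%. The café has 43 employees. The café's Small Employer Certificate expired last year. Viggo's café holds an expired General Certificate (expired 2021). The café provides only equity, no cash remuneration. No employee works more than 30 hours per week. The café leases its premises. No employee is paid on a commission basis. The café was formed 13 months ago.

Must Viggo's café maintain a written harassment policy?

Exception (a) does not apply: the employer's headcount is 43, not under 35.
Exception (b) is satisfied on its face — the business's age is 13 months, less than the 14 months limit; remuneration is equity-only. Considering the limiting provisions: (e) does not operate here — there is no General Certificate in force. (b) remains available.
Exception (c) requires that the employer holds a current Small Employer Certificate from the Caltrix Labour Board; but the Small Employer Certificate has expired, so (c) is unavailable.

No — exception (b) applies; Viggo's café is not required to maintain a written harassment policy.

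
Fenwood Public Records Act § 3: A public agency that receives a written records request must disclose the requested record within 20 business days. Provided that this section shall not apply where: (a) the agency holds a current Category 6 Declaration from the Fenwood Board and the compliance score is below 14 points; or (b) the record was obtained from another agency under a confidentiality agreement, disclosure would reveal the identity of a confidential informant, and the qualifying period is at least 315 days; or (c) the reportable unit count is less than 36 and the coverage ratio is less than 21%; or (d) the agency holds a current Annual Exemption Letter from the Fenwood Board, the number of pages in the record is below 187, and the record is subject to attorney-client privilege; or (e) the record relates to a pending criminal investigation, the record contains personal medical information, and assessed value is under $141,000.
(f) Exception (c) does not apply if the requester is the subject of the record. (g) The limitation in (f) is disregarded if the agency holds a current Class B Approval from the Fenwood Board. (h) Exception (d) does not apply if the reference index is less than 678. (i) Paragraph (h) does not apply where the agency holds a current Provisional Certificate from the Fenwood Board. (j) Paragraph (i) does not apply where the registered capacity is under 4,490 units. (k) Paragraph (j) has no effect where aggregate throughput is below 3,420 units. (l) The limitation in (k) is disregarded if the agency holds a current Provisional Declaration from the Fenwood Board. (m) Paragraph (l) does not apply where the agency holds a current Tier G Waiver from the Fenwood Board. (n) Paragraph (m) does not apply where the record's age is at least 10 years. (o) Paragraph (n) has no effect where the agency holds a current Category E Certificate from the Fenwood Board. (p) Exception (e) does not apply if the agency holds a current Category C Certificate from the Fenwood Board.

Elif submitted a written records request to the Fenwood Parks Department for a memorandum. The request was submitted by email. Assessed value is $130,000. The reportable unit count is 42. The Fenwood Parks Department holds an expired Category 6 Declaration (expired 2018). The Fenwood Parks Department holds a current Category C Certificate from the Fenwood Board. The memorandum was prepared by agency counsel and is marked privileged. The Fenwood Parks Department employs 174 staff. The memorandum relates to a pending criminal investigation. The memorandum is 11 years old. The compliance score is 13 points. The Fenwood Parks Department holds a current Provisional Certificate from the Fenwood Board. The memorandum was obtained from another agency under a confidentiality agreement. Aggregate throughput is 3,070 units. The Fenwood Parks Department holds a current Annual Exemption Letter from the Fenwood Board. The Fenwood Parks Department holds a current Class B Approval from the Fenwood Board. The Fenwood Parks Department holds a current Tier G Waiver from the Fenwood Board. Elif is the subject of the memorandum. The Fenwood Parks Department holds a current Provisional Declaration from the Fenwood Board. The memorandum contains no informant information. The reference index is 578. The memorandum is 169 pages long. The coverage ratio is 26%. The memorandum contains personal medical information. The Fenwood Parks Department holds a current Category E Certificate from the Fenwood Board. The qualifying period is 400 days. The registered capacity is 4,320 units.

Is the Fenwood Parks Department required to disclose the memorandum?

No — exception (d) applies; the Fenwood Parks Department is not required to disclose the memorandum.

Exception (a) requires that the agency holds a current Category 6 Declaration from the Fenwood Board; but the Category 6 Declaration is not current, so (a) is unavailable.
Exception (b) requires that disclosure would reveal the identity of a confidential informant; but the memorandum contains no informant information, so (b) is unavailable.
Exception (c) requires that the reportable unit count is less than 36; but the reportable unit count is 42, not less than 36, so (c) is unavailable.
All of (d)'s requirements are met (a current Annual Exemption Letter is held; the number of pages in the record is 169, below the 187 limit; the memorandum is privileged). As to paragraphs (h)–(o): (h) is engaged (the reference index is 578, less than the 678 limit), but is itself disapplied by (i): (i) applies — a current Provisional Certificate is held. (j) would limit (i) — the registered capacity is 4,320 units, under the 4,490 units limit — but (k) sets (j) aside: (k) operates against (j): aggregate throughput is 3,070 units, below the 3,420 units limit. (l) would limit (k) — a current Provisional Declaration is held — but (m) sets (l) aside: (m) operates against (l): a current Tier G Waiver is held. (n) is triggered (the record's age is 11 years, meeting the 10 years threshold), but is displaced by (o): (o) operates — a current Category E Certificate is held. (d) remains available.
All of (e)'s requirements are met (the memorandum relates to a pending investigation; the memorandum contains personal medical information; assessed value is $130,000, under the $141,000 limit). However, paragraph (p) must be considered: (p) operates against (e): a current Category C Certificate is held. So (e) is unavailable.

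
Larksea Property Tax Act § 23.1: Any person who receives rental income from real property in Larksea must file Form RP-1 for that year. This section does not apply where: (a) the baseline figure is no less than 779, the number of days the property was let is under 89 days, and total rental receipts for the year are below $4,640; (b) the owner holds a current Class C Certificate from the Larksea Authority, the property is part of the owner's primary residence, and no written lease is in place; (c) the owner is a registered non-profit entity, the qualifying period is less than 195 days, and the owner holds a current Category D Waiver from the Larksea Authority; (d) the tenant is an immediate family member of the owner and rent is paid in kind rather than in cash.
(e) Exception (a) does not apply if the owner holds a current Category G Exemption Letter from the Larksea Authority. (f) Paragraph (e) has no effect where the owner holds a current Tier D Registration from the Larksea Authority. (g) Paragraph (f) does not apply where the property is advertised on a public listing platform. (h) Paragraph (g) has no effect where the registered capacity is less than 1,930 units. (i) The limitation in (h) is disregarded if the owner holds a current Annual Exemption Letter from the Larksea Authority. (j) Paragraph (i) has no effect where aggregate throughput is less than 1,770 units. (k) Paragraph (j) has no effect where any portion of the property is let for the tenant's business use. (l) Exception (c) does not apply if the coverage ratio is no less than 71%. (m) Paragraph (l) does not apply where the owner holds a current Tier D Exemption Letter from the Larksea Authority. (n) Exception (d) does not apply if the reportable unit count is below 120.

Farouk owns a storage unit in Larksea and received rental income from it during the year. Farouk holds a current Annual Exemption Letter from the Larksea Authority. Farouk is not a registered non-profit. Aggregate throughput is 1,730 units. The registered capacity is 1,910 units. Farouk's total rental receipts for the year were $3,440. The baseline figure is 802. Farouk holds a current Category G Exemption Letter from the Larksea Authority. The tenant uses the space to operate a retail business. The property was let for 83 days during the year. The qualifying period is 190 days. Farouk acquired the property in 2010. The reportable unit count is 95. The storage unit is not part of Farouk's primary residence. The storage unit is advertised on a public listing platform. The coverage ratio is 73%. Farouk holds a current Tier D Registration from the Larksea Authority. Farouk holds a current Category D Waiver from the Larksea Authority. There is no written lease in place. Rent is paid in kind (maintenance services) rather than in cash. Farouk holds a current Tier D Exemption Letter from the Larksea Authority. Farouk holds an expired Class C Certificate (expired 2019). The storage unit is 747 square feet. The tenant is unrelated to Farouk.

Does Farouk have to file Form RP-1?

Yes — Farouk must file Form RP-1.

Exception (a): the baseline figure is 802, meeting the 779 threshold; the number of days the property was let is 83 days, under the 89 days limit; total rental receipts for the year are $3,440, below the $4,640 limit — every condition holds. Turning to paragraphs (e)–(k): (e) operates against (a): a current Category G Exemption Letter is held. (f) applies (a current Tier D Registration is held), but is set aside by (g): (g) operates against (f): the property is publicly advertised. (h) would limit (g) — the registered capacity is 1,910 units, less than the 1,930 units limit — but (i) sets (h) aside: (i) operates against (h): a current Annual Exemption Letter is held. (j) operates (aggregate throughput is 1,730 units, less than the 1,770 units limit), but is set aside by (k): (k) applies — the space is let for business use. (a) is therefore removed.
Exception (b) does not apply: the Class C Certificate is not current.
Exception (c) does not apply: Farouk is not a registered non-profit.
Exception (d) does not apply: the tenant is unrelated to the owner.
No exception is made out. Farouk falls within the general rule.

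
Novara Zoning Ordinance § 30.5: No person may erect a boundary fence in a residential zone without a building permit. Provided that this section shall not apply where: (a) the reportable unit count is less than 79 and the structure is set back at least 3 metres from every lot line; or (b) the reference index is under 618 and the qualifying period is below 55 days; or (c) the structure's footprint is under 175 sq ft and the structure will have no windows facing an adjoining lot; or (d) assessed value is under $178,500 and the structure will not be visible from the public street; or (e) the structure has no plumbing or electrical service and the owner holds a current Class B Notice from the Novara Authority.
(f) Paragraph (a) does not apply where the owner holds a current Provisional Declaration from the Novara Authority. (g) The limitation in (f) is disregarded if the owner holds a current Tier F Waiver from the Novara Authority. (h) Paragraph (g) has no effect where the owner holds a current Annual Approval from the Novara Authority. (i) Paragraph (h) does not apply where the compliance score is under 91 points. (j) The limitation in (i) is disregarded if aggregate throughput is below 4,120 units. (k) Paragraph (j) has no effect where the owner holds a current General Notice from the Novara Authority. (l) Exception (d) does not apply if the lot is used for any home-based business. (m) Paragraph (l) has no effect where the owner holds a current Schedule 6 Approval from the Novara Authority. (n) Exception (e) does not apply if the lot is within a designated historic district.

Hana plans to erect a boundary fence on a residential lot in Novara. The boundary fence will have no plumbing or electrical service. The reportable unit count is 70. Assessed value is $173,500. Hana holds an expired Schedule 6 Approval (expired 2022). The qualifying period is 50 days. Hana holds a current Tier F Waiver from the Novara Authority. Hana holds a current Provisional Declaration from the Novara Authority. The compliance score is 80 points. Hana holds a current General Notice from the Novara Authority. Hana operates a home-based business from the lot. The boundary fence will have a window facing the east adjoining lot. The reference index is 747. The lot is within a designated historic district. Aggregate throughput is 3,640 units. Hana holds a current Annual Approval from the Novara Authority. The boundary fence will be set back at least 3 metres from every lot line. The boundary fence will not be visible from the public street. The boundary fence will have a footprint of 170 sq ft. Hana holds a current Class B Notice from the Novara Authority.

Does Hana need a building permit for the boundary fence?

No — exception (a) applies; Hana does not need a building permit.

All of (a)'s requirements are met (the reportable unit count is 70, less than the 79 limit; the setback is at least 3 m on every side). Applying paragraphs (f)–(k): (f) operates (a current Provisional Declaration is held), but is overridden by (g): (g) operates against (f): a current Tier F Waiver is held. (h) would limit (g) — a current Annual Approval is held — but (i) sets (h) aside: (i) operates against (h): the compliance score is 80 points, under the 91 points limit. (j) operates (aggregate throughput is 3,640 units, below the 4,120 units limit), but is itself disapplied by (k): (k) is triggered — a current General Notice is held. Exception (a) stands.
Exception (b) does not apply: the reference index is 747, not under 618.
Exception (c) does not apply: a window faces an adjoining lot.
Exception (d)'s conditions are all satisfied: assessed value is $173,500, under the $178,500 limit; the structure will not be visible from the street. But: (l) operates against (d): a home-based business operates on the lot. (m) is not triggered (there is no Schedule 6 Approval in force), so (l) stands. (d) is therefore removed.
All of (e)'s requirements are met (there is no plumbing or electrical service; a current Class B Notice is held). But applying paragraph (n): (n) operates against (e): the lot is in a historic district. So (e) is unavailable.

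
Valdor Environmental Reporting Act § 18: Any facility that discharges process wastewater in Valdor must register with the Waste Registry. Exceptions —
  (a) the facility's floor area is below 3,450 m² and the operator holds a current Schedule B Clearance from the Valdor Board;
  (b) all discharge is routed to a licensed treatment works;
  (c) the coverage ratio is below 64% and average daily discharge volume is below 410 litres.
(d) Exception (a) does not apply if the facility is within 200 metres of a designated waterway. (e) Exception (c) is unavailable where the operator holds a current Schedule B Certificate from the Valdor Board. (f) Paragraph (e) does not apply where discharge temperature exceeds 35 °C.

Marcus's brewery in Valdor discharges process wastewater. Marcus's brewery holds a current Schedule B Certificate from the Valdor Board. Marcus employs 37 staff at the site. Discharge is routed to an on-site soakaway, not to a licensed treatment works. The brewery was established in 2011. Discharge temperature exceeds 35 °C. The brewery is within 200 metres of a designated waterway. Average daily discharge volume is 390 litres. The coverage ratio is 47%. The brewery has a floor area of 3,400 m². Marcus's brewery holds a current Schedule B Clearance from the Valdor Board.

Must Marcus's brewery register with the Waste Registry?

No — exception (c) applies; Marcus's brewery is not required to register with the Waste Registry.

All of (a)'s requirements are met (the facility's floor area is 3,400 m², below the 3,450 m² limit; a current Schedule B Clearance is held). Turning to paragraph (d): (d) is engaged — the brewery is within 200 m of a designated waterway. Exception (a) does not apply.
Exception (b) fails — discharge is not routed to a licensed treatment works.
Exception (c): the coverage ratio is 47%, below the 64% limit; average daily discharge volume is 390 litres, below the 410 litres limit — every condition holds. Considering the limiting provisions: (e) operates (a current Schedule B Certificate is held), but is set aside by (f): (f) operates against (e): discharge temperature exceeds 35 °C. Exception (c) stands.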